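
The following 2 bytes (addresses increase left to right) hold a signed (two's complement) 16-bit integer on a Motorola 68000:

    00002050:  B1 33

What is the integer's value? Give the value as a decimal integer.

-20173

Big-endian: lowest address holds the most-significant byte.
The bytes are already most-significant first: 0xB133.
Top bit is set, so as a signed 16-bit value this is 0xB133 − 2^16 = -20173.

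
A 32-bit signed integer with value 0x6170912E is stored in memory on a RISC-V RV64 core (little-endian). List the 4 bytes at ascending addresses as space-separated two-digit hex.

2E 91 70 61

Split into bytes (most-significant first): 61 70 91 2E.
In little-endian order the low byte comes first in memory.
So at ascending addresses the bytes are 2E 91 70 61.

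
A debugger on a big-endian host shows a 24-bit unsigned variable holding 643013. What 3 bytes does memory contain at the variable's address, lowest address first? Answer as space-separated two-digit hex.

09 CF C5

643013 in hexadecimal, padded to 24 bits, is 0x09CFC5.
Split into bytes (most-significant first): 09 CF C5.
Big-endian stores the most-significant byte at the lowest address.
So the memory order matches the most-significant-first order: 09 CF C5.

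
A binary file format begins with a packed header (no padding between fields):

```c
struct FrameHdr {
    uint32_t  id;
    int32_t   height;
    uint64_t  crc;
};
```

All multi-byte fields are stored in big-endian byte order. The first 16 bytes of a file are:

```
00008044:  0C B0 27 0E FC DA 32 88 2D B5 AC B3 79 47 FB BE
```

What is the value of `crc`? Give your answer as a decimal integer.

3293728589325269950

`crc` follows `id` (4 B), `height` (4 B), so it starts at offset 4 + 4 = 8 and occupies 8 bytes.
Bytes at offsets 8..15: 2D B5 AC B3 79 47 FB BE.
In big-endian order the high byte comes first in memory.
The bytes are already most-significant first: 0x2DB5ACB37947FBBE.
0x2DB5ACB37947FBBE = 3293728589325269950.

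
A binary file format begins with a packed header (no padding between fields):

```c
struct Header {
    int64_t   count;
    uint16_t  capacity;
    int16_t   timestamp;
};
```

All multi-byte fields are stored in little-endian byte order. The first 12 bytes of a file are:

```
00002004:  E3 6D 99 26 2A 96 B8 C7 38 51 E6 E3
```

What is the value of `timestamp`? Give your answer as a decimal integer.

`timestamp` follows `count` (8 B), `capacity` (2 B), so it starts at offset 8 + 2 = 10 and occupies 2 bytes.
Bytes at offsets 10..11: E6 E3.
In little-endian order the low byte comes first in memory.
Reassemble most-significant byte first: E3 E6 → 0xE3E6.
Top bit is set, so as a signed 16-bit value this is 0xE3E6 − 2^16 = -7194.

-7194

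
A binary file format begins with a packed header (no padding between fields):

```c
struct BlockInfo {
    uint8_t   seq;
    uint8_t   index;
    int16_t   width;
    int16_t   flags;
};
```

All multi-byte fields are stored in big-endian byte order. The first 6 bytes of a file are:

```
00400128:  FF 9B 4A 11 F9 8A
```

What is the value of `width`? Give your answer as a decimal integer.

18961

`width` follows `seq` (1 B), `index` (1 B), so it starts at offset 1 + 1 = 2 and occupies 2 bytes.
Bytes at offsets 2..3: 4A 11.
In big-endian order the high byte comes first in memory.
The bytes are already most-significant first: 0x4A11.
0x4A11 = 18961.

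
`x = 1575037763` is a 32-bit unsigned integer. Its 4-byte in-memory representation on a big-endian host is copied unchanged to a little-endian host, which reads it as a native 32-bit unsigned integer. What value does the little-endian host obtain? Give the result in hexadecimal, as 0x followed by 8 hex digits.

1575037763 in 32-bit hexadecimal is 0x5DE12B43.
Stored big-endian, the bytes at ascending addresses are 5D E1 2B 43.
Read back as little-endian, the first byte is least significant, giving 0x432BE15D.

0x432BE15D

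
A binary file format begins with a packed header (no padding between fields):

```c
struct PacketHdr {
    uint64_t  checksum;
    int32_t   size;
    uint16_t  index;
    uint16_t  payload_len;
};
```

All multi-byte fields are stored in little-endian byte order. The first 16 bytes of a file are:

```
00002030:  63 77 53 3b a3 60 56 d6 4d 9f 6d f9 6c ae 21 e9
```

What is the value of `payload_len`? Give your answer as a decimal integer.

59681

`payload_len` follows `checksum` (8 B), `size` (4 B), `index` (2 B), so it starts at offset 8 + 4 + 2 = 14 and occupies 2 bytes.
Bytes at offsets 14..15: 21 E9.
Little-endian stores the least-significant byte at the lowest address.
Reassemble most-significant byte first: E9 21 → 0xE921.
0xE921 = 59681.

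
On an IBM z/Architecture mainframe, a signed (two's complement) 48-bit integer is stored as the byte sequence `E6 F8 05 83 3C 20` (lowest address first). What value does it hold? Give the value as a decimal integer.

Big-endian stores the most-significant byte at the lowest address.
The bytes are already most-significant first: 0xE6F805833C20.
Top bit is set, so as a signed 48-bit value this is 0xE6F805833C20 − 2^48 = -27522057946080.

-27522057946080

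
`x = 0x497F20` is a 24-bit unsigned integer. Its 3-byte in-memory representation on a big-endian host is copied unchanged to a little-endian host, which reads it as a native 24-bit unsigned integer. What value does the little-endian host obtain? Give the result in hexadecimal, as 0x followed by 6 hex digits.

Stored big-endian, the bytes at ascending addresses are 49 7F 20.
Read back as little-endian, the first byte is least significant, giving 0x207F49.

0x207F49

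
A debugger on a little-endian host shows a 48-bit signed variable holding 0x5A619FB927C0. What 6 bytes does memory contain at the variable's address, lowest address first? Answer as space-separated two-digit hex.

Split into bytes (most-significant first): 5A 61 9F B9 27 C0.
Little-endian stores the least-significant byte at the lowest address.
So at ascending addresses the bytes are C0 27 B9 9F 61 5A.

C0 27 B9 9F 61 5A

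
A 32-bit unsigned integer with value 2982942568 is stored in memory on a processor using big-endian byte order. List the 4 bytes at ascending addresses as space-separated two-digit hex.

B1 CC 17 68

2982942568 in hexadecimal, padded to 32 bits, is 0xB1CC1768.
Split into bytes (most-significant first): B1 CC 17 68.
Big-endian stores the most-significant byte at the lowest address.
So the memory order matches the most-significant-first order: B1 CC 17 68.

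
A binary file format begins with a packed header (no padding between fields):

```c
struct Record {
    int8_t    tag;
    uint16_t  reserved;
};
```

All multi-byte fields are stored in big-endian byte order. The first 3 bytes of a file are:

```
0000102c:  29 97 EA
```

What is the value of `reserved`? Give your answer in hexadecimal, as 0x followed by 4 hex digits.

0x97EA

`reserved` follows `tag` (1 byte), so it starts at byte offset 1 and occupies 2 bytes.
Bytes at offsets 1..2: 97 EA.
Big-endian stores the most-significant byte at the lowest address.
The bytes are already most-significant first: 0x97EA.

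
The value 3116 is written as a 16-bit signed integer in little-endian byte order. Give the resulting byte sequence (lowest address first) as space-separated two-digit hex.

3116 in hexadecimal, padded to 16 bits, is 0x0C2C.
Split into bytes (most-significant first): 0C 2C.
Little-endian stores the least-significant byte at the lowest address.
So at ascending addresses the bytes are 2C 0C.

2C 0C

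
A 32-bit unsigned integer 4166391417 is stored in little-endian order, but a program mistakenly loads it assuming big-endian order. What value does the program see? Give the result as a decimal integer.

4166391417 in 32-bit hexadecimal is 0xF8561679.
Stored little-endian, the bytes at ascending addresses are 79 16 56 F8.
Read back as big-endian, the last byte is least significant, giving 0x791656F8.
0x791656F8 = 2031507192.

2031507192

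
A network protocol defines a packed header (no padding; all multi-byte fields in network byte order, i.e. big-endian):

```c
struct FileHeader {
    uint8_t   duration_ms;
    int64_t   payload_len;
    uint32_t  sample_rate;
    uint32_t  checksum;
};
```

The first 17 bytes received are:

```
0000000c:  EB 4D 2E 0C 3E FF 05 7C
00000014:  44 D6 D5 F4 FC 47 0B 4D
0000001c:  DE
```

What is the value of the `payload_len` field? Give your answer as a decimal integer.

`payload_len` follows `duration_ms` (1 byte), so it starts at byte offset 1 and occupies 8 bytes.
Bytes at offsets 1..8: 4D 2E 0C 3E FF 05 7C 44.
Big-endian: lowest address holds the most-significant byte.
The bytes are already most-significant first: 0x4D2E0C3EFF057C44.
0x4D2E0C3EFF057C44 = 5561396054555196484.

5561396054555196484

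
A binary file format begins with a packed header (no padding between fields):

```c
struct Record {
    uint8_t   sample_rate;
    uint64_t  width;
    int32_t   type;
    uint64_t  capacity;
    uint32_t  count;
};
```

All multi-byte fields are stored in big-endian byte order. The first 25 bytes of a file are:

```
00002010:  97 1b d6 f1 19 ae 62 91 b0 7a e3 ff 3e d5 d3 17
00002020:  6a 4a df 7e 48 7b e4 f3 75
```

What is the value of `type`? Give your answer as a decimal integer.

`type` follows `sample_rate` (1 B), `width` (8 B), so it starts at offset 1 + 8 = 9 and occupies 4 bytes.
Bytes at offsets 9..12: 7A E3 FF 3E.
Big-endian: lowest address holds the most-significant byte.
The bytes are already most-significant first: 0x7AE3FF3E.
0x7AE3FF3E = 2061762366.

2061762366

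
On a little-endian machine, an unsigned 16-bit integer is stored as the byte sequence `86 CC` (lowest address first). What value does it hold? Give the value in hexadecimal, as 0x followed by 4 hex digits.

0xCC86

Little-endian stores the least-significant byte at the lowest address.
Reassemble most-significant byte first: CC 86 → 0xCC86.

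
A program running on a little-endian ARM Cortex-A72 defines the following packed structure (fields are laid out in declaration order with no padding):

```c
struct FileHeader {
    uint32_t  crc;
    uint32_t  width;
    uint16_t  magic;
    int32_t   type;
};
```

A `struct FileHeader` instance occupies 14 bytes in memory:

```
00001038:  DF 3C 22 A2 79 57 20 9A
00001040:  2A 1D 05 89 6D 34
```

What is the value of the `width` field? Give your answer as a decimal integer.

2585810809

`width` follows `crc` (4 bytes), so it starts at byte offset 4 and occupies 4 bytes.
Bytes at offsets 4..7: 79 57 20 9A.
Little-endian stores the least-significant byte at the lowest address.
Reassemble most-significant byte first: 9A 20 57 79 → 0x9A205779.
0x9A205779 = 2585810809.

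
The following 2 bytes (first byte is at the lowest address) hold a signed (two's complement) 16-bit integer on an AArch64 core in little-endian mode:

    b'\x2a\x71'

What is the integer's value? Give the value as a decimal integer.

28970

Little-endian: lowest address holds the least-significant byte.
Reassemble most-significant byte first: 71 2A → 0x712A.
0x712A = 28970.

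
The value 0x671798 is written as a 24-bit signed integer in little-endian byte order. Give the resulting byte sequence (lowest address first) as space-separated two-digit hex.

Split into bytes (most-significant first): 67 17 98.
Little-endian: lowest address holds the least-significant byte.
So at ascending addresses the bytes are 98 17 67.

98 17 67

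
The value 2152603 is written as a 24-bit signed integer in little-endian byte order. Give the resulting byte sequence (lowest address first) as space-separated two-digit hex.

9B D8 20

2152603 in hexadecimal, padded to 24 bits, is 0x20D89B.
Split into bytes (most-significant first): 20 D8 9B.
Little-endian stores the least-significant byte at the lowest address.
So at ascending addresses the bytes are 9B D8 20.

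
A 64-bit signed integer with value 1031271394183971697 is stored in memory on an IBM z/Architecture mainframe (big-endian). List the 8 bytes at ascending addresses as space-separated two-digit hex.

1031271394183971697 in hexadecimal, padded to 64 bits, is 0x0E4FCFDE7D5B8371.
Split into bytes (most-significant first): 0E 4F CF DE 7D 5B 83 71.
In big-endian order the high byte comes first in memory.
So the memory order matches the most-significant-first order: 0E 4F CF DE 7D 5B 83 71.

0E 4F CF DE 7D 5B 83 71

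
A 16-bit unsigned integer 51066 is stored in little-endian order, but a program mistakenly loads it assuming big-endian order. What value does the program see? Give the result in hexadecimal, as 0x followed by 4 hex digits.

0x7AC7

51066 in 16-bit hexadecimal is 0xC77A.
Stored little-endian, the bytes at ascending addresses are 7A C7.
Read back as big-endian, the last byte is least significant, giving 0x7AC7.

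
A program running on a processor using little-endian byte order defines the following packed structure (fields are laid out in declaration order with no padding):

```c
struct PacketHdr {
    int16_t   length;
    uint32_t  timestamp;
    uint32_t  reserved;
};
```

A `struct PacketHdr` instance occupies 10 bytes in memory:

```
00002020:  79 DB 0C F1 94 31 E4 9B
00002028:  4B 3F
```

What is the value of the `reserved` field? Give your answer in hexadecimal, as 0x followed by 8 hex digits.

`reserved` follows `length` (2 B), `timestamp` (4 B), so it starts at offset 2 + 4 = 6 and occupies 4 bytes.
Bytes at offsets 6..9: E4 9B 4B 3F.
Little-endian: lowest address holds the least-significant byte.
Reassemble most-significant byte first: 3F 4B 9B E4 → 0x3F4B9BE4.

0x3F4B9BE4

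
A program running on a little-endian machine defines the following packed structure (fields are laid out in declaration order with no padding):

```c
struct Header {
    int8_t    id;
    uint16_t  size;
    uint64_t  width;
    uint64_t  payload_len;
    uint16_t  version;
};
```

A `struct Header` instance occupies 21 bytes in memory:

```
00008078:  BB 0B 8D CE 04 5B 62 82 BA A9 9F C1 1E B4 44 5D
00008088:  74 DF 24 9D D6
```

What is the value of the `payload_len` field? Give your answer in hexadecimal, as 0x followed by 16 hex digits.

`payload_len` follows `id` (1 B), `size` (2 B), `width` (8 B), so it starts at offset 1 + 2 + 8 = 11 and occupies 8 bytes.
Bytes at offsets 11..18: C1 1E B4 44 5D 74 DF 24.
Little-endian: lowest address holds the least-significant byte.
Reassemble most-significant byte first: 24 DF 74 5D 44 B4 1E C1 → 0x24DF745D44B41EC1.

0x24DF745D44B41EC1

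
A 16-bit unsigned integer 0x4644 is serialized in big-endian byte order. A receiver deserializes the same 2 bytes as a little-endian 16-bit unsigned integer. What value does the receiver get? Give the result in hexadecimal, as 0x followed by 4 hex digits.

0x4446

Stored big-endian, the bytes at ascending addresses are 46 44.
Read back as little-endian, the first byte is least significant, giving 0x4446.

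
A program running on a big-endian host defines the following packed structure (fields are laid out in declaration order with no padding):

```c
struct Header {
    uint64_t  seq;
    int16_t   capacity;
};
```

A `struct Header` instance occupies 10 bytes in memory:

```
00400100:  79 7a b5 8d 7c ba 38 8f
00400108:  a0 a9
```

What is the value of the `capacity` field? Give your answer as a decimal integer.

`capacity` follows `seq` (8 bytes), so it starts at byte offset 8 and occupies 2 bytes.
Bytes at offsets 8..9: A0 A9.
In big-endian order the high byte comes first in memory.
The bytes are already most-significant first: 0xA0A9.
Top bit is set, so as a signed 16-bit value this is 0xA0A9 − 2^16 = -24407.

-24407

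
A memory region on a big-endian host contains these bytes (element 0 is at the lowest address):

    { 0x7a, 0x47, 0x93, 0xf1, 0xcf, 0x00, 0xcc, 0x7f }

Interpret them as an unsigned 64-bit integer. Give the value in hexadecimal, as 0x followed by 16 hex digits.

0x7A4793F1CF00CC7F

Big-endian stores the most-significant byte at the lowest address.
The bytes are already most-significant first: 0x7A4793F1CF00CC7F.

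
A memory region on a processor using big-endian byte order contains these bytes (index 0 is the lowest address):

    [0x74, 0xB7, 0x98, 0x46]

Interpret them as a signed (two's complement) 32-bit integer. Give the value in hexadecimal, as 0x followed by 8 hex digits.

0x74B79846

Big-endian: lowest address holds the most-significant byte.
The bytes are already most-significant first: 0x74B79846.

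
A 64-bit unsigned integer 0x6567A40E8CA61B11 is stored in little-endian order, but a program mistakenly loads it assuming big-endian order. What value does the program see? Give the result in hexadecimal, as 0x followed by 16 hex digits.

Stored little-endian, the bytes at ascending addresses are 11 1B A6 8C 0E A4 67 65.
Read back as big-endian, the last byte is least significant, giving 0x111BA68C0EA46765.

0x111BA68C0EA46765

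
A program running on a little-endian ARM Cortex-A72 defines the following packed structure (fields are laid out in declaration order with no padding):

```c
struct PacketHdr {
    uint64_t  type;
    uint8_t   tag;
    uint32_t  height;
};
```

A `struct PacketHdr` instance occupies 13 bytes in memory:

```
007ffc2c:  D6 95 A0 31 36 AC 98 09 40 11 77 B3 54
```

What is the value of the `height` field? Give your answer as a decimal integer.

1421047569

`height` follows `type` (8 B), `tag` (1 B), so it starts at offset 8 + 1 = 9 and occupies 4 bytes.
Bytes at offsets 9..12: 11 77 B3 54.
In little-endian order the low byte comes first in memory.
Reassemble most-significant byte first: 54 B3 77 11 → 0x54B37711.
0x54B37711 = 1421047569.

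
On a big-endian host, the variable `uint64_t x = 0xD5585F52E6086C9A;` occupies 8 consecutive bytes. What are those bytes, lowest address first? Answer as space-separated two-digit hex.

D5 58 5F 52 E6 08 6C 9A

Split into bytes (most-significant first): D5 58 5F 52 E6 08 6C 9A.
Big-endian stores the most-significant byte at the lowest address.
So the memory order matches the most-significant-first order: D5 58 5F 52 E6 08 6C 9A.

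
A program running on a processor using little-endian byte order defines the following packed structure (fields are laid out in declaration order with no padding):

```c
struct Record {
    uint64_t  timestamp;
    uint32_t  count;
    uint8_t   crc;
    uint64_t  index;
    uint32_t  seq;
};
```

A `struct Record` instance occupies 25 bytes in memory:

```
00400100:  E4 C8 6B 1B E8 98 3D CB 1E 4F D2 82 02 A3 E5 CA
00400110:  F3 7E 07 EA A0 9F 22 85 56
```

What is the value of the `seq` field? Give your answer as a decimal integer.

`seq` follows `timestamp` (8 B), `count` (4 B), `crc` (1 B), `index` (8 B), so it starts at offset 8 + 4 + 1 + 8 = 21 and occupies 4 bytes.
Bytes at offsets 21..24: 9F 22 85 56.
In little-endian order the low byte comes first in memory.
Reassemble most-significant byte first: 56 85 22 9F → 0x5685229F.
0x5685229F = 1451565727.

1451565727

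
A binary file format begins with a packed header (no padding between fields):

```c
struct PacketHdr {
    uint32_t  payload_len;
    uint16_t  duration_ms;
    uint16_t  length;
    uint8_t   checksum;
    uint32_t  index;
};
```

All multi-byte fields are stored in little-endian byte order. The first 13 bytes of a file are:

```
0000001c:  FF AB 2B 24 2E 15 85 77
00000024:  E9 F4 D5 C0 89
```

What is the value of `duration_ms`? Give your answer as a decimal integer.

5422

`duration_ms` follows `payload_len` (4 bytes), so it starts at byte offset 4 and occupies 2 bytes.
Bytes at offsets 4..5: 2E 15.
Little-endian stores the least-significant byte at the lowest address.
Reassemble most-significant byte first: 15 2E → 0x152E.
0x152E = 5422.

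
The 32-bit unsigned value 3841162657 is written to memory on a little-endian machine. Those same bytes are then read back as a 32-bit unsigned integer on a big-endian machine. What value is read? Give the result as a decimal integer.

3841162657 in 32-bit hexadecimal is 0xE4F37DA1.
Stored little-endian, the bytes at ascending addresses are A1 7D F3 E4.
Read back as big-endian, the last byte is least significant, giving 0xA17DF3E4.
0xA17DF3E4 = 2709386212.

2709386212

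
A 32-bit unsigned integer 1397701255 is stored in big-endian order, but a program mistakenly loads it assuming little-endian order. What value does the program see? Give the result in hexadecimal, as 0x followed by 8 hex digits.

0x873A4F53

1397701255 in 32-bit hexadecimal is 0x534F3A87.
Stored big-endian, the bytes at ascending addresses are 53 4F 3A 87.
Read back as little-endian, the first byte is least significant, giving 0x873A4F53.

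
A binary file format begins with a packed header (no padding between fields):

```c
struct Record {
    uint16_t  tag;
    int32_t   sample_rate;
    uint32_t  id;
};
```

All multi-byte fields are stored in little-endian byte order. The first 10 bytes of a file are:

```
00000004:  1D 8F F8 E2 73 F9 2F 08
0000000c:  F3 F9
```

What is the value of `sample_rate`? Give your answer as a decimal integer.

-109845768

`sample_rate` follows `tag` (2 bytes), so it starts at byte offset 2 and occupies 4 bytes.
Bytes at offsets 2..5: F8 E2 73 F9.
Little-endian stores the least-significant byte at the lowest address.
Reassemble most-significant byte first: F9 73 E2 F8 → 0xF973E2F8.
Top bit is set, so as a signed 32-bit value this is 0xF973E2F8 − 2^32 = -109845768.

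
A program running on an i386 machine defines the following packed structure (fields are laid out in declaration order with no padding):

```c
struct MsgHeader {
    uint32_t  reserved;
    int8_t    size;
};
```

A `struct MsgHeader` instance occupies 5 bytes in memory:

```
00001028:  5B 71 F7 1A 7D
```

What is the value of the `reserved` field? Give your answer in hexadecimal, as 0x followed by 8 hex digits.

0x1AF7715B

`reserved` is the first field, at byte offset 0, occupying 4 bytes.
Bytes at offsets 0..3: 5B 71 F7 1A.
Little-endian stores the least-significant byte at the lowest address.
Reassemble most-significant byte first: 1A F7 71 5B → 0x1AF7715B.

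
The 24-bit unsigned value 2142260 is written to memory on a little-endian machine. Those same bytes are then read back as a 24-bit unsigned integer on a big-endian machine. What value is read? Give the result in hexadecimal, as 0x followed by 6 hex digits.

0x34B020

2142260 in 24-bit hexadecimal is 0x20B034.
Stored little-endian, the bytes at ascending addresses are 34 B0 20.
Read back as big-endian, the last byte is least significant, giving 0x34B020.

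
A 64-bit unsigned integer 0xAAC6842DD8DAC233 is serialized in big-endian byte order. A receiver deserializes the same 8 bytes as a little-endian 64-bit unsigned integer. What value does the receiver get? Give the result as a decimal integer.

3729784063427659434

Stored big-endian, the bytes at ascending addresses are AA C6 84 2D D8 DA C2 33.
Read back as little-endian, the first byte is least significant, giving 0x33C2DAD82D84C6AA.
0x33C2DAD82D84C6AA = 3729784063427659434.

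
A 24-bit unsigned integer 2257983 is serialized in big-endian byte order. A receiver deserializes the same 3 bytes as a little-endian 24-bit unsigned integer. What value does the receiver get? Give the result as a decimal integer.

2257983 in 24-bit hexadecimal is 0x22743F.
Stored big-endian, the bytes at ascending addresses are 22 74 3F.
Read back as little-endian, the first byte is least significant, giving 0x3F7422.
0x3F7422 = 4158498.

4158498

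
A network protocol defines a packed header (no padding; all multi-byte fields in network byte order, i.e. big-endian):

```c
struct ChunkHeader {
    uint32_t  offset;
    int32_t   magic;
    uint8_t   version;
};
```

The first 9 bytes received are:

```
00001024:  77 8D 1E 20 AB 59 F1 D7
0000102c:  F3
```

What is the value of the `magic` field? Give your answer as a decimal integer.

-1420168745

`magic` follows `offset` (4 bytes), so it starts at byte offset 4 and occupies 4 bytes.
Bytes at offsets 4..7: AB 59 F1 D7.
In big-endian order the high byte comes first in memory.
The bytes are already most-significant first: 0xAB59F1D7.
Top bit is set, so as a signed 32-bit value this is 0xAB59F1D7 − 2^32 = -1420168745.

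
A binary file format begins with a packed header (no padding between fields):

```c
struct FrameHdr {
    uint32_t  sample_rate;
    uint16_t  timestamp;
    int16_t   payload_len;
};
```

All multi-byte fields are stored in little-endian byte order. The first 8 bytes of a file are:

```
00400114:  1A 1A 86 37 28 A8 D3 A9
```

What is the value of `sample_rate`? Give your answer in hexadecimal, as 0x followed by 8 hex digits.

0x37861A1A

`sample_rate` is the first field, at byte offset 0, occupying 4 bytes.
Bytes at offsets 0..3: 1A 1A 86 37.
Little-endian: lowest address holds the least-significant byte.
Reassemble most-significant byte first: 37 86 1A 1A → 0x37861A1A.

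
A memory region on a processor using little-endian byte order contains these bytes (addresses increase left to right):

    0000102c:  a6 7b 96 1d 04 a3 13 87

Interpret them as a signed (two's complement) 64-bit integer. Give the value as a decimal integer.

-8713441615960179802

Little-endian stores the least-significant byte at the lowest address.
Reassemble most-significant byte first: 87 13 A3 04 1D 96 7B A6 → 0x8713A3041D967BA6.
Top bit is set, so as a signed 64-bit value this is 0x8713A3041D967BA6 − 2^64 = -8713441615960179802.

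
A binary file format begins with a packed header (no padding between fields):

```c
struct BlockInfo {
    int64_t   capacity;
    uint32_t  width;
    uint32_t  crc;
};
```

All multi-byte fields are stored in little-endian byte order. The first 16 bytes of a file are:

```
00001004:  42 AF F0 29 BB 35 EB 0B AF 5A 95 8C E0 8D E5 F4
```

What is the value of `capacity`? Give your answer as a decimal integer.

858839231923007298

`capacity` is the first field, at byte offset 0, occupying 8 bytes.
Bytes at offsets 0..7: 42 AF F0 29 BB 35 EB 0B.
Little-endian: lowest address holds the least-significant byte.
Reassemble most-significant byte first: 0B EB 35 BB 29 F0 AF 42 → 0x0BEB35BB29F0AF42.
0x0BEB35BB29F0AF42 = 858839231923007298.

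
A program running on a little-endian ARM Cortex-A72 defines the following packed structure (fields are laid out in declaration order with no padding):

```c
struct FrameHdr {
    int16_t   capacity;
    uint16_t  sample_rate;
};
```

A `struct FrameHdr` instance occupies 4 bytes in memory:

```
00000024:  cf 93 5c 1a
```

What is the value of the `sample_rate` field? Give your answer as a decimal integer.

`sample_rate` follows `capacity` (2 bytes), so it starts at byte offset 2 and occupies 2 bytes.
Bytes at offsets 2..3: 5C 1A.
Little-endian stores the least-significant byte at the lowest address.
Reassemble most-significant byte first: 1A 5C → 0x1A5C.
0x1A5C = 6748.

6748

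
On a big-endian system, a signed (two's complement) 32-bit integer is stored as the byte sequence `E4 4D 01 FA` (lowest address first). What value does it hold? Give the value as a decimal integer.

In big-endian order the high byte comes first in memory.
The bytes are already most-significant first: 0xE44D01FA.
Top bit is set, so as a signed 32-bit value this is 0xE44D01FA − 2^32 = -464715270.

-464715270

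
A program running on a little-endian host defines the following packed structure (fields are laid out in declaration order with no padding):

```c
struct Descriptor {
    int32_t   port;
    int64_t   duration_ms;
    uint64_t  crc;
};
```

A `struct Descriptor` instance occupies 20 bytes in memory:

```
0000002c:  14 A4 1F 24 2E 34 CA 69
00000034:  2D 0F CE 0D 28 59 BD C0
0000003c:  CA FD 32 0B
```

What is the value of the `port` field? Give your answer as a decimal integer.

`port` is the first field, at byte offset 0, occupying 4 bytes.
Bytes at offsets 0..3: 14 A4 1F 24.
Little-endian: lowest address holds the least-significant byte.
Reassemble most-significant byte first: 24 1F A4 14 → 0x241FA414.
0x241FA414 = 606053396.

606053396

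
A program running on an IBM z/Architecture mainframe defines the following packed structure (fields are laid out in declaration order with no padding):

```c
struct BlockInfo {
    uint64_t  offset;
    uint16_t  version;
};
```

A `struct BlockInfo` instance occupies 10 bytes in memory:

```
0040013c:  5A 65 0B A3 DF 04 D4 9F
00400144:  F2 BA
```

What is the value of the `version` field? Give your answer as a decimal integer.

62138

`version` follows `offset` (8 bytes), so it starts at byte offset 8 and occupies 2 bytes.
Bytes at offsets 8..9: F2 BA.
In big-endian order the high byte comes first in memory.
The bytes are already most-significant first: 0xF2BA.
0xF2BA = 62138.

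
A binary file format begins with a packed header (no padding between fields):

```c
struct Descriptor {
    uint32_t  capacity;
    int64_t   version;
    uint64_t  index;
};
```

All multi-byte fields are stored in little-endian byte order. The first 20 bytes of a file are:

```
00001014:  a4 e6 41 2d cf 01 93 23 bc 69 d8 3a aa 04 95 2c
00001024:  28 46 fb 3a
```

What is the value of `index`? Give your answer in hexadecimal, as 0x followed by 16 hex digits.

0x3AFB46282C9504AA

`index` follows `capacity` (4 B), `version` (8 B), so it starts at offset 4 + 8 = 12 and occupies 8 bytes.
Bytes at offsets 12..19: AA 04 95 2C 28 46 FB 3A.
Little-endian: lowest address holds the least-significant byte.
Reassemble most-significant byte first: 3A FB 46 28 2C 95 04 AA → 0x3AFB46282C9504AA.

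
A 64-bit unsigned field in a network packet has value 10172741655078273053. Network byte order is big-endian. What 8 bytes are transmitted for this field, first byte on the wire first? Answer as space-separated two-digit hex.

10172741655078273053 in hexadecimal, padded to 64 bits, is 0x8D2CD6A346C2801D.
Split into bytes (most-significant first): 8D 2C D6 A3 46 C2 80 1D.
Big-endian: lowest address holds the most-significant byte.
So the memory order matches the most-significant-first order: 8D 2C D6 A3 46 C2 80 1D.

8D 2C D6 A3 46 C2 80 1D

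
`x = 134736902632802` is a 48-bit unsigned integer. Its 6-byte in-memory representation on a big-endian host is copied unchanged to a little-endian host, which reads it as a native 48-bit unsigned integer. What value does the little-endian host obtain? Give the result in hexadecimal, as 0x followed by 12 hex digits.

0x623538E18A7A

134736902632802 in 48-bit hexadecimal is 0x7A8AE1383562.
Stored big-endian, the bytes at ascending addresses are 7A 8A E1 38 35 62.
Read back as little-endian, the first byte is least significant, giving 0x623538E18A7A.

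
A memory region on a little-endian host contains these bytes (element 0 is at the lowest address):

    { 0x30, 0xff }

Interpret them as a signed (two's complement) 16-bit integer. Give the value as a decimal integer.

-208

Little-endian: lowest address holds the least-significant byte.
Reassemble most-significant byte first: FF 30 → 0xFF30.
Top bit is set, so as a signed 16-bit value this is 0xFF30 − 2^16 = -208.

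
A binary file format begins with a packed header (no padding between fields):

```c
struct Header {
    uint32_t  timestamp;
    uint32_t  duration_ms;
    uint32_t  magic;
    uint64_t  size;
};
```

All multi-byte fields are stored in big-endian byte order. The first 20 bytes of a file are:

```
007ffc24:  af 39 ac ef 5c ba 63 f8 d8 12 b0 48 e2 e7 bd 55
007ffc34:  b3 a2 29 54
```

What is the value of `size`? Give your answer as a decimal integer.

`size` follows `timestamp` (4 B), `duration_ms` (4 B), `magic` (4 B), so it starts at offset 4 + 4 + 4 = 12 and occupies 8 bytes.
Bytes at offsets 12..19: E2 E7 BD 55 B3 A2 29 54.
Big-endian stores the most-significant byte at the lowest address.
The bytes are already most-significant first: 0xE2E7BD55B3A22954.
0xE2E7BD55B3A22954 = 16350245147975493972.

16350245147975493972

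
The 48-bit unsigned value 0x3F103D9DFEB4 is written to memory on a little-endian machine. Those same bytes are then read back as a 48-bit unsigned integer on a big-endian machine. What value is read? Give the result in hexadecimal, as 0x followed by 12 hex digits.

Stored little-endian, the bytes at ascending addresses are B4 FE 9D 3D 10 3F.
Read back as big-endian, the last byte is least significant, giving 0xB4FE9D3D103F.

0xB4FE9D3D103F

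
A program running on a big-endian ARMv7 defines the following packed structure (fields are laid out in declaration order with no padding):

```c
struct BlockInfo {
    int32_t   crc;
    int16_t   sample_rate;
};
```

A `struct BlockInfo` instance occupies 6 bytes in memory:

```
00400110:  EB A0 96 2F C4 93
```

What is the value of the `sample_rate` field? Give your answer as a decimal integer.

`sample_rate` follows `crc` (4 bytes), so it starts at byte offset 4 and occupies 2 bytes.
Bytes at offsets 4..5: C4 93.
Big-endian stores the most-significant byte at the lowest address.
The bytes are already most-significant first: 0xC493.
Top bit is set, so as a signed 16-bit value this is 0xC493 − 2^16 = -15213.

-15213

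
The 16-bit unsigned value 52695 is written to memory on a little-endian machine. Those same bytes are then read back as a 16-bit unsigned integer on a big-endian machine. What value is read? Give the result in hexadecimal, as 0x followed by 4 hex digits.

52695 in 16-bit hexadecimal is 0xCDD7.
Stored little-endian, the bytes at ascending addresses are D7 CD.
Read back as big-endian, the last byte is least significant, giving 0xD7CD.

0xD7CD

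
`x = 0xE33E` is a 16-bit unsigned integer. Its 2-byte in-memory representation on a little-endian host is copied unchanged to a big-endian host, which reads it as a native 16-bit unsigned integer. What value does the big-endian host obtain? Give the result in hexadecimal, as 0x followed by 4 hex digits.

Stored little-endian, the bytes at ascending addresses are 3E E3.
Read back as big-endian, the last byte is least significant, giving 0x3EE3.

0x3EE3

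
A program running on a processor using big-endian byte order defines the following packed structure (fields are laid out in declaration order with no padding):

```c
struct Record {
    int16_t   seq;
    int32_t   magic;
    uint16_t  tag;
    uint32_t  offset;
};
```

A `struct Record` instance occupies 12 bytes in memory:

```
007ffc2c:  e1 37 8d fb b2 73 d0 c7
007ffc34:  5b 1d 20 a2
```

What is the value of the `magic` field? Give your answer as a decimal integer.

-1912884621

`magic` follows `seq` (2 bytes), so it starts at byte offset 2 and occupies 4 bytes.
Bytes at offsets 2..5: 8D FB B2 73.
Big-endian stores the most-significant byte at the lowest address.
The bytes are already most-significant first: 0x8DFBB273.
Top bit is set, so as a signed 32-bit value this is 0x8DFBB273 − 2^32 = -1912884621.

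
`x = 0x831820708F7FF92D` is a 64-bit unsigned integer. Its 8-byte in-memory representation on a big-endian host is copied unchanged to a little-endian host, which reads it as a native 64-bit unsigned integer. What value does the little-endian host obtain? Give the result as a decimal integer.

Stored big-endian, the bytes at ascending addresses are 83 18 20 70 8F 7F F9 2D.
Read back as little-endian, the first byte is least significant, giving 0x2DF97F8F70201883.
0x2DF97F8F70201883 = 3312819254945912963.

3312819254945912963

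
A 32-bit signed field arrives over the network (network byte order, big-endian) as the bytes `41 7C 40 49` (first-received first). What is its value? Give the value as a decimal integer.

1098661961

Big-endian stores the most-significant byte at the lowest address.
The bytes are already most-significant first: 0x417C4049.
0x417C4049 = 1098661961.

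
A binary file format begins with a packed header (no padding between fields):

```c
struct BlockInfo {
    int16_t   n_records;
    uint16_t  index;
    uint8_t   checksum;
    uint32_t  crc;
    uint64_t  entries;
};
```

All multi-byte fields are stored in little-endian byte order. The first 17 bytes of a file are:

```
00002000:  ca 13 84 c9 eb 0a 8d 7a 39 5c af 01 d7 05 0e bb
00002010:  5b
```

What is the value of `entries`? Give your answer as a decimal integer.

`entries` follows `n_records` (2 B), `index` (2 B), `checksum` (1 B), `crc` (4 B), so it starts at offset 2 + 2 + 1 + 4 = 9 and occupies 8 bytes.
Bytes at offsets 9..16: 5C AF 01 D7 05 0E BB 5B.
Little-endian stores the least-significant byte at the lowest address.
Reassemble most-significant byte first: 5B BB 0E 05 D7 01 AF 5C → 0x5BBB0E05D701AF5C.
0x5BBB0E05D701AF5C = 6609892296341172060.

6609892296341172060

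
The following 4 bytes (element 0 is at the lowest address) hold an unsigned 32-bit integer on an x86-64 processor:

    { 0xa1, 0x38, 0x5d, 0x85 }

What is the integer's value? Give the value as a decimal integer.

In little-endian order the low byte comes first in memory.
Reassemble most-significant byte first: 85 5D 38 A1 → 0x855D38A1.
0x855D38A1 = 2237479073.

2237479073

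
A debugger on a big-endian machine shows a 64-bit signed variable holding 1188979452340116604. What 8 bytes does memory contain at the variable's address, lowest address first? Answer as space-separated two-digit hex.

1188979452340116604 in hexadecimal, padded to 64 bits, is 0x10801A832DF89C7C.
Split into bytes (most-significant first): 10 80 1A 83 2D F8 9C 7C.
Big-endian stores the most-significant byte at the lowest address.
So the memory order matches the most-significant-first order: 10 80 1A 83 2D F8 9C 7C.

10 80 1A 83 2D F8 9C 7C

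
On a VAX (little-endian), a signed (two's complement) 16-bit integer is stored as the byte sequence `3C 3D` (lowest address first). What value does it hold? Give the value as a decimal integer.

Little-endian stores the least-significant byte at the lowest address.
Reassemble most-significant byte first: 3D 3C → 0x3D3C.
0x3D3C = 15676.

15676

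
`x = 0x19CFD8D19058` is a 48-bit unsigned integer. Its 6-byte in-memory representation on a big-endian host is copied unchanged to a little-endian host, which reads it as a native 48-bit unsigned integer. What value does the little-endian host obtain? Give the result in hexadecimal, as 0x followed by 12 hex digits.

0x5890D1D8CF19

Stored big-endian, the bytes at ascending addresses are 19 CF D8 D1 90 58.
Read back as little-endian, the first byte is least significant, giving 0x5890D1D8CF19.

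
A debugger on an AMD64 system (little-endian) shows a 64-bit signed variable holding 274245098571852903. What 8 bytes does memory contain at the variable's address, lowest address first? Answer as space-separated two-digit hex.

67 6C C4 D1 76 50 CE 03

274245098571852903 in hexadecimal, padded to 64 bits, is 0x03CE5076D1C46C67.
Split into bytes (most-significant first): 03 CE 50 76 D1 C4 6C 67.
In little-endian order the low byte comes first in memory.
So at ascending addresses the bytes are 67 6C C4 D1 76 50 CE 03.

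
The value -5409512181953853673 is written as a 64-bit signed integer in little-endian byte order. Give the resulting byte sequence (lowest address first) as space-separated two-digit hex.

Two's complement of -5409512181953853673 in 64 bits: 5409512181953853673 = 0x4B1272AB2D81F8E9; invert → 0xB4ED8D54D27E0716; add 1 → 0xB4ED8D54D27E0717.
Split into bytes (most-significant first): B4 ED 8D 54 D2 7E 07 17.
Little-endian stores the least-significant byte at the lowest address.
So at ascending addresses the bytes are 17 07 7E D2 54 8D ED B4.

17 07 7E D2 54 8D ED B4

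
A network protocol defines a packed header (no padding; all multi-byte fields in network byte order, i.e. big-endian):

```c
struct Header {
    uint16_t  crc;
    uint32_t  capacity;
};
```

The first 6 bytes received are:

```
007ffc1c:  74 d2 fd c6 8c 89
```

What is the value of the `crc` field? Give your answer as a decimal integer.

29906

`crc` is the first field, at byte offset 0, occupying 2 bytes.
Bytes at offsets 0..1: 74 D2.
Big-endian stores the most-significant byte at the lowest address.
The bytes are already most-significant first: 0x74D2.
0x74D2 = 29906.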